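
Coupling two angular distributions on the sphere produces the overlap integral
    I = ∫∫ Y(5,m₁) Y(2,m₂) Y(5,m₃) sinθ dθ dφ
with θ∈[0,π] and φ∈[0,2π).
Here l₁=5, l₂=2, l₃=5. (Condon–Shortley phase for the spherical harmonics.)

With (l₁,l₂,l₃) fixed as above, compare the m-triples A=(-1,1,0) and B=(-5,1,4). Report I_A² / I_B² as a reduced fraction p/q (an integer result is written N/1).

l's match ⇒ only the (l;m) 3-j factors differ between A and B.
A: triangle coeff Δ(5,2,5) = 1/38610; Σ_t [1,2]: t=1:−1/1440 t=2:+1/1152 = 1/5760; (3j)²=1/858 [(5 2 5; -1 1 0)], sign=-1
B: triangle coeff Δ(5,2,5) = 1/38610; Σ_t [2,2]: t=2:+1/80640 = 1/80640; (3j)²=9/286 [(5 2 5; -5 1 4)], sign=-1
I_A²/I_B² = (1/858)/(9/286) = 1/27

1/27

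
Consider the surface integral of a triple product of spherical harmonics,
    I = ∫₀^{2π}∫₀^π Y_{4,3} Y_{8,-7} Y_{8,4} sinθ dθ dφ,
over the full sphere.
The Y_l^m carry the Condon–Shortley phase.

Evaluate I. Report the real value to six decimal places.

Rules hold: Σm=0, L=20 even, 4≤8≤12.
N = 9·17·17 = 2601
Δ = 4!·4!·12!/21! = 1/185175900
Racah Σ t=0..4: t=0:+1/557383680 t=1:−1/21772800 t=2:+1/8294400 t=3:−1/21772800 t=4:+1/557383680 = 1/30965760
⇒ 3j(4 8 8; 0 0 0)² = 36/4199, sgn +1
Racah Σ t=0..1: t=0:+1/5748019200 t=1:−1/68976230400 = 1/6270566400
⇒ 3j(4 8 8; 3 -7 4)² = 121/11628, sgn +1
4πI² = N·(3j₀)²·(3jₘ)² = 1089/4693
I = +1·√(0.232048/4π) = 0.13588882

0.135889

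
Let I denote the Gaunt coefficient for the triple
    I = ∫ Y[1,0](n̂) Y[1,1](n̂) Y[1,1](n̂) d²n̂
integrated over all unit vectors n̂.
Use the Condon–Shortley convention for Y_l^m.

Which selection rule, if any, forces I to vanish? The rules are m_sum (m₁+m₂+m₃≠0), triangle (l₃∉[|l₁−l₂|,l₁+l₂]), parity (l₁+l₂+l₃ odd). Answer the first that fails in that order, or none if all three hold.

m_sum

azimuthal sum: 0 + 1 + 1 = 2  ✗
0 ≤ 1 ≤ 2 (triangle on l)
L = 1 + 1 + 1 = 3 (odd)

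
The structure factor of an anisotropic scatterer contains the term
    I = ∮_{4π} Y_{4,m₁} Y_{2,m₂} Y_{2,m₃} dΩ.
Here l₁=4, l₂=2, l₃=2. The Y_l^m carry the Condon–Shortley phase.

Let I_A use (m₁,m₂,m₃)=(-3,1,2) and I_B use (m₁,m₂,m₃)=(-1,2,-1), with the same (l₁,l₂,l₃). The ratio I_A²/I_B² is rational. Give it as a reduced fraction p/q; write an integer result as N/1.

7/1

l's match ⇒ only the (l;m) 3-j factors differ between A and B.
A: triangle coeff Δ(4,2,2) = 1/630; Σ_t [3,3]: t=3:−1/144 = -1/144; (3j)²=1/18 [(4 2 2; -3 1 2)], sign=-1
B: triangle coeff Δ(4,2,2) = 1/630; Σ_t [4,4]: t=4:+1/144 = 1/144; (3j)²=1/126 [(4 2 2; -1 2 -1)], sign=-1
I_A²/I_B² = (1/18)/(1/126) = 7/1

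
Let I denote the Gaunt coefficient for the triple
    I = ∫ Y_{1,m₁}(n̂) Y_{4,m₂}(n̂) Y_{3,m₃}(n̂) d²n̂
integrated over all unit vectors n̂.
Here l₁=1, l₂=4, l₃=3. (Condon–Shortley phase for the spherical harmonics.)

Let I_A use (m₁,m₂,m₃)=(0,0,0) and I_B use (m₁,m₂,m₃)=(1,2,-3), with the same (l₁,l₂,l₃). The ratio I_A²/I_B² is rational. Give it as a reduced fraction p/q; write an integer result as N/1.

16/1

l's match ⇒ only the (l;m) 3-j factors differ between A and B.
A: triangle coeff Δ(1,4,3) = 1/252; Σ_t [1,1]: t=1:−1/36 = -1/36; (3j)²=4/63 [(1 4 3; 0 0 0)], sign=+1
B: triangle coeff Δ(1,4,3) = 1/252; Σ_t [0,0]: t=0:+1/1440 = 1/1440; (3j)²=1/252 [(1 4 3; 1 2 -3)], sign=+1
I_A²/I_B² = (4/63)/(1/252) = 16/1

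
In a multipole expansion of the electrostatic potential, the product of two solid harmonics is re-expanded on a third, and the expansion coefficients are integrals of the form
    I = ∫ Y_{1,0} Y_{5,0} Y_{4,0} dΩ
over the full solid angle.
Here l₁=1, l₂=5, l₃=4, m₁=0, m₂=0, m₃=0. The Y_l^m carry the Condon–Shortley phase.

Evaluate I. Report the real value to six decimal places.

0.245532

m-sum 0 ✓  L=10 even ✓  4≤4≤6 ✓
Π(2lᵢ+1) = 3×11×9 = 297
triangle coeff Δ(1,5,4) = 1/495
Σ_t [1,1]: t=1:−1/576 = -1/576
(3j)²=5/99 [(1 5 4; 0 0 0)], sign=-1
(m-triple is (0,0,0) — same symbol as above.)
⇒ 4πI² = 25/33
I = (+1)√(25/33/(4π)) = 0.24553200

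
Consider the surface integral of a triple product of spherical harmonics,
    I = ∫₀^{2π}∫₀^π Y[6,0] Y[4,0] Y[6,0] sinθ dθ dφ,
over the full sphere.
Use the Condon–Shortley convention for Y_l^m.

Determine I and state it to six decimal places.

Checks pass: Σm=0; 16 even; l₃=6∈[2,10].
(2·6+1)(2·4+1)(2·6+1) = 1521
Δ: 4! 8! 4! / 17! → 1/15315300
sum: t=0:+1/829440 t=1:−1/25920 t=2:+1/9216 t=3:−1/25920 t=4:+1/829440 = 7/207360
3j²(6 4 6; 0 0 0) = Δ·Π!·Σ² = 28/2431  (sign +1)
(m-triple is (0,0,0) — same symbol as above.)
combine: 4πI² = 1521·28/2431·28/2431 = 7056/34969
take √, sign +1: I = 0.12671638

0.126716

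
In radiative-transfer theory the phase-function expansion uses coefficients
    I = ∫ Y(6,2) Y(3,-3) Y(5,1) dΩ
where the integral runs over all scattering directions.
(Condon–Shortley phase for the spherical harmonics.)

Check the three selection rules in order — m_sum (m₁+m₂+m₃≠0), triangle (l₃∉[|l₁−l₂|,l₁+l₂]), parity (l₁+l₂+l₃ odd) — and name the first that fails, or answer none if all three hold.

none

m₁+m₂+m₃ = 2 − 3 + 1 = 0  ✓
triangle: |6−3|=3 ≤ l₃=5 ≤ 6+3=9  ✓
parity: l₁+l₂+l₃ = 14 is even  ✓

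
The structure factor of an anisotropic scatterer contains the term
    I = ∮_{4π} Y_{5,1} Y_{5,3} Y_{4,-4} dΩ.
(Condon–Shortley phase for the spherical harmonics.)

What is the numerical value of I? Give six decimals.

Checks pass: Σm=0; 14 even; l₃=4∈[0,10].
(2·5+1)(2·5+1)(2·4+1) = 1089
Δ: 6! 4! 4! / 15! → 1/3153150
sum: t=1:−1/69120 t=2:+1/1728 t=3:−1/576 t=4:+1/1728 t=5:−1/69120 = -7/11520
3j²(5 5 4; 0 0 0) = Δ·Π!·Σ² = 2/143  (sign -1)
sum: t=4:+1/27648 = 1/27648
3j²(5 5 4; 1 3 -4) = Δ·Π!·Σ² = 10/429  (sign +1)
combine: 4πI² = 1089·2/143·10/429 = 60/169
take √, sign -1: I = -0.16808437

-0.168084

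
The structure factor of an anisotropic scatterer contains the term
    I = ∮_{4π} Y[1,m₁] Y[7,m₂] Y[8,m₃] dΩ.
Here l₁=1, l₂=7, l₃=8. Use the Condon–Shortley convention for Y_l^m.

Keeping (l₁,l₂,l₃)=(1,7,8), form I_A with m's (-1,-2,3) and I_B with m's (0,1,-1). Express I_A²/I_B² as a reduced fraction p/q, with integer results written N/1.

55/63

Shared (l₁,l₂,l₃)=(1,7,8): N and (l;000)² cancel in I_A²/I_B².
A: Δ = 0!·2!·14!/17! = 1/2040; Racah Σ t=0..0: t=0:+1/87091200 = 1/87091200; ⇒ 3j(1 7 8; -1 -2 3)² = 11/408, sgn -1
B: Δ = 0!·2!·14!/17! = 1/2040; Racah Σ t=0..0: t=0:+1/29030400 = 1/29030400; ⇒ 3j(1 7 8; 0 1 -1)² = 21/680, sgn -1
I_A²/I_B² = (11/408)/(21/680) = 55/63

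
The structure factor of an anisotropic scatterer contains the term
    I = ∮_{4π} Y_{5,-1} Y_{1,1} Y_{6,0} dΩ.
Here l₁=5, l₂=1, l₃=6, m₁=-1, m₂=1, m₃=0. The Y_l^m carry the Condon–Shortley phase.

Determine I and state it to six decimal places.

0.158246

m-sum 0 ✓  L=12 even ✓  4≤6≤6 ✓
Π(2lᵢ+1) = 11×3×13 = 429
triangle coeff Δ(5,1,6) = 1/858
Σ_t [0,0]: t=0:+1/14400 = 1/14400
(3j)²=6/143 [(5 1 6; 0 0 0)], sign=+1
Σ_t [0,0]: t=0:+1/34560 = 1/34560
(3j)²=5/286 [(5 1 6; -1 1 0)], sign=+1
⇒ 4πI² = 45/143
I = (+1)√(45/143/(4π)) = 0.15824621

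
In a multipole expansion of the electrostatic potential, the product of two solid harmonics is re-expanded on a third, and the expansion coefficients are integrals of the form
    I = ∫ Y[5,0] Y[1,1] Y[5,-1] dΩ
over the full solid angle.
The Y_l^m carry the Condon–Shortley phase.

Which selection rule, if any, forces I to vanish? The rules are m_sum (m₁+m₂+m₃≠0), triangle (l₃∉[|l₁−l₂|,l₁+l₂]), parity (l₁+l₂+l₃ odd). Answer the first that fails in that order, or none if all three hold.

m₁+m₂+m₃ = 0 + 1 − 1 = 0  ✓
triangle: |5−1|=4 ≤ l₃=5 ≤ 5+1=6  ✓
parity: l₁+l₂+l₃ = 11 is odd  ✗

parity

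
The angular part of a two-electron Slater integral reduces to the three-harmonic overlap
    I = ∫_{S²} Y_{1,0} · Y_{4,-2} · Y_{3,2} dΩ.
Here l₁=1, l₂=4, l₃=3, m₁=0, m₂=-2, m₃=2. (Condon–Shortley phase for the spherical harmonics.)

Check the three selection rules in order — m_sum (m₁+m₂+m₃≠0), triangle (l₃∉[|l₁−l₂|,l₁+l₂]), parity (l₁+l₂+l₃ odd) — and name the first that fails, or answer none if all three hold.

azimuthal sum: 0 − 2 + 2 = 0  ✓
3 ≤ 3 ≤ 5 (triangle on l)  ✓
L = 1 + 4 + 3 = 8 (even)  ✓

none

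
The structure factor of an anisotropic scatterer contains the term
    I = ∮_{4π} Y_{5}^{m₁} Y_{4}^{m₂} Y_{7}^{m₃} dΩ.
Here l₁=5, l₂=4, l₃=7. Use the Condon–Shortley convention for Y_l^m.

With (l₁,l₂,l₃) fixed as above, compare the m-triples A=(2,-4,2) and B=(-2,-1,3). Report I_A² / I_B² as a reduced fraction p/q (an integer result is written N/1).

1372/1849

Shared (l₁,l₂,l₃)=(5,4,7): N and (l;000)² cancel in I_A²/I_B².
A: Δ = 2!·8!·6!/17! = 1/6126120; Racah Σ t=0..0: t=0:+1/1036800 = 1/1036800; ⇒ 3j(5 4 7; 2 -4 2)² = 98/12155, sgn -1
B: Δ = 2!·8!·6!/17! = 1/6126120; Racah Σ t=0..2: t=0:+1/362880 t=1:−1/69120 t=2:+1/172800 = -43/7257600; ⇒ 3j(5 4 7; -2 -1 3)² = 1849/170170, sgn -1
I_A²/I_B² = (98/12155)/(1849/170170) = 1372/1849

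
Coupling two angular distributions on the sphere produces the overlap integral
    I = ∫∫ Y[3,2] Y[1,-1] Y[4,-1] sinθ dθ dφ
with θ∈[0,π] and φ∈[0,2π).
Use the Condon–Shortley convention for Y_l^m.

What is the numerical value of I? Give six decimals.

-0.106622

Rules hold: Σm=0, L=8 even, 2≤4≤4.
N = 7·3·9 = 189
Δ = 0!·6!·2!/9! = 1/252
Racah Σ t=0..0: t=0:+1/36 = 1/36
⇒ 3j(3 1 4; 0 0 0)² = 4/63, sgn +1
Racah Σ t=0..0: t=0:+1/240 = 1/240
⇒ 3j(3 1 4; 2 -1 -1)² = 1/84, sgn -1
4πI² = N·(3j₀)²·(3jₘ)² = 1/7
I = -1·√(0.142857/4π) = -0.10662181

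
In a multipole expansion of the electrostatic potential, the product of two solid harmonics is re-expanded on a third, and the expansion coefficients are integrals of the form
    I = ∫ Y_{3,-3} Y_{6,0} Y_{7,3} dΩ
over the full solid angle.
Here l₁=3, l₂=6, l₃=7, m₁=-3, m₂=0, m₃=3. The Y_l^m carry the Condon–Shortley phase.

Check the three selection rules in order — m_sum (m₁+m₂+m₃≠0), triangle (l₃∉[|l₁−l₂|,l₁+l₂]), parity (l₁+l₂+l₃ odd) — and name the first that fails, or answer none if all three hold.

azimuthal sum: -3 + 0 + 3 = 0  ✓
3 ≤ 7 ≤ 9 (triangle on l)  ✓
L = 3 + 6 + 7 = 16 (even)  ✓

none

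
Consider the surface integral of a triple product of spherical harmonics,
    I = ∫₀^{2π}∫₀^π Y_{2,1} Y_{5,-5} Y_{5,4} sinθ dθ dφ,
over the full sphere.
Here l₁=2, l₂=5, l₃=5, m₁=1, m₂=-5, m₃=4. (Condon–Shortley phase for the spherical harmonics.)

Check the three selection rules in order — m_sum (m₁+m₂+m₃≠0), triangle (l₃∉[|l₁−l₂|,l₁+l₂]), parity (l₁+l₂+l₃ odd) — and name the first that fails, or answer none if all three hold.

none

Σmᵢ = 0  ✓
l₃∈[|l₁−l₂|,l₁+l₂]=[3,7], have l₃=5  ✓
Σlᵢ = 12 ⇒ even  ✓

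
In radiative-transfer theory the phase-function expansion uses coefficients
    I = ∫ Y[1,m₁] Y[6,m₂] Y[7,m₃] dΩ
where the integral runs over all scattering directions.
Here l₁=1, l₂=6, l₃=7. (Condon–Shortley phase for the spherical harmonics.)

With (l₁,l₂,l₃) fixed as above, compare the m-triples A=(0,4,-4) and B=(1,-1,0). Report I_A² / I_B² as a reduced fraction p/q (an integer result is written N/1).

Shared (l₁,l₂,l₃)=(1,6,7): N and (l;000)² cancel in I_A²/I_B².
A: Δ = 0!·2!·12!/15! = 1/1365; Racah Σ t=0..0: t=0:+1/7257600 = 1/7257600; ⇒ 3j(1 6 7; 0 4 -4)² = 11/455, sgn -1
B: Δ = 0!·2!·12!/15! = 1/1365; Racah Σ t=0..0: t=0:+1/1209600 = 1/1209600; ⇒ 3j(1 6 7; 1 -1 0)² = 1/65, sgn -1
I_A²/I_B² = (11/455)/(1/65) = 11/7

11/7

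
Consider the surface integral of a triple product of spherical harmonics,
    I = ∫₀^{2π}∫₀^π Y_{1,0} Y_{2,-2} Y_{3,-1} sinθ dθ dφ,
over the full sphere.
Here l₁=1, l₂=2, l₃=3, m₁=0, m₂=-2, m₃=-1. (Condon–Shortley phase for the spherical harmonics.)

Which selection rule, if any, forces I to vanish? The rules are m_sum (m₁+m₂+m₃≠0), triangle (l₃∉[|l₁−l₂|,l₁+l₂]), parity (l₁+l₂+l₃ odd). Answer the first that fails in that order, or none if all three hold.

Σmᵢ = -3  ✗
l₃∈[|l₁−l₂|,l₁+l₂]=[1,3], have l₃=3
Σlᵢ = 6 ⇒ even

m_sum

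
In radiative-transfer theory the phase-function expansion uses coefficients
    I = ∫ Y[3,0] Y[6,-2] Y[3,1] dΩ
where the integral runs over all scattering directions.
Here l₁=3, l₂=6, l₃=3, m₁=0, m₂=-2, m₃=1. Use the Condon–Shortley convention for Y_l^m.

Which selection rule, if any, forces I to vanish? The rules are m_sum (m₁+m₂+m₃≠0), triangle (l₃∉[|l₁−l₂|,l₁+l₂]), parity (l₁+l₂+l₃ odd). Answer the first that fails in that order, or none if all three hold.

Σmᵢ = -1  ✗
l₃∈[|l₁−l₂|,l₁+l₂]=[3,9], have l₃=3
Σlᵢ = 12 ⇒ even

m_sum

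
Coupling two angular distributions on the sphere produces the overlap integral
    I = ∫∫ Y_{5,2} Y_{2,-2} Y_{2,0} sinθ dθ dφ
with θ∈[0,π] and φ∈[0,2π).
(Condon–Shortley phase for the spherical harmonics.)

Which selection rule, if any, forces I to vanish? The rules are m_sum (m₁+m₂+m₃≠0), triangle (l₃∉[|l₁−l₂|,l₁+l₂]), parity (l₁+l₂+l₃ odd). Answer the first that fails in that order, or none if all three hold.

triangle

Σmᵢ = 0  ✓
l₃∈[|l₁−l₂|,l₁+l₂]=[3,7], have l₃=2  ✗
Σlᵢ = 9 ⇒ odd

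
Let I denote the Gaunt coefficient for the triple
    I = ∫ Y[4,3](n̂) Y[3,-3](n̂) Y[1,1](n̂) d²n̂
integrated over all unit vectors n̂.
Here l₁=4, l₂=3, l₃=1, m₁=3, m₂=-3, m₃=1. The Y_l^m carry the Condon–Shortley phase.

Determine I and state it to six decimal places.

m-sum = 3 − 3 + 1 = 1 ≠ 0 ⇒ I = 0

0.000000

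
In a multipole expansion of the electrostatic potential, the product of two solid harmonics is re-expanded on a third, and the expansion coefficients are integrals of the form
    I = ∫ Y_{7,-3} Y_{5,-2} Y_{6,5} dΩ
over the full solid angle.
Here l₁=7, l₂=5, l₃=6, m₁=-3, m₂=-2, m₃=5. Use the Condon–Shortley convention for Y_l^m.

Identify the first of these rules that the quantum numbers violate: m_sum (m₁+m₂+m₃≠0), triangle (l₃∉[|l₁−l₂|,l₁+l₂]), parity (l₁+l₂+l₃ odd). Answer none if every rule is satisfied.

none

Σmᵢ = 0  ✓
l₃∈[|l₁−l₂|,l₁+l₂]=[2,12], have l₃=6  ✓
Σlᵢ = 18 ⇒ even  ✓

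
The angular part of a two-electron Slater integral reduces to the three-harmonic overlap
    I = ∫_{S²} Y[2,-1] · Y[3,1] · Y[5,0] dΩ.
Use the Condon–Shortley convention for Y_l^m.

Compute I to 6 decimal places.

0.169433

Checks pass: Σm=0; 10 even; l₃=5∈[1,5].
(2·2+1)(2·3+1)(2·5+1) = 385
Δ: 0! 4! 6! / 11! → 1/2310
sum: t=0:+1/144 = 1/144
3j²(2 3 5; 0 0 0) = Δ·Π!·Σ² = 10/231  (sign -1)
sum: t=0:+1/288 = 1/288
3j²(2 3 5; -1 1 0) = Δ·Π!·Σ² = 5/231  (sign -1)
combine: 4πI² = 385·10/231·5/231 = 250/693
take √, sign +1: I = 0.16943318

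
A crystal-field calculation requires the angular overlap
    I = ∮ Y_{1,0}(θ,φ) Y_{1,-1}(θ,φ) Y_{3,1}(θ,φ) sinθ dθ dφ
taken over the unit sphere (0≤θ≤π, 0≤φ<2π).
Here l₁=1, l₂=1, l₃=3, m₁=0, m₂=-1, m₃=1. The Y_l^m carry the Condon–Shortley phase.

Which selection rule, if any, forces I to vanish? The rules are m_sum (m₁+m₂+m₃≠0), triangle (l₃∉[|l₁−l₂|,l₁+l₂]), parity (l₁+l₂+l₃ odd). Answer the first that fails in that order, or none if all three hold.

m₁+m₂+m₃ = 0 − 1 + 1 = 0  ✓
triangle: |1−1|=0 ≤ l₃=3 ≤ 1+1=2  ✗
parity: l₁+l₂+l₃ = 5 is odd

triangle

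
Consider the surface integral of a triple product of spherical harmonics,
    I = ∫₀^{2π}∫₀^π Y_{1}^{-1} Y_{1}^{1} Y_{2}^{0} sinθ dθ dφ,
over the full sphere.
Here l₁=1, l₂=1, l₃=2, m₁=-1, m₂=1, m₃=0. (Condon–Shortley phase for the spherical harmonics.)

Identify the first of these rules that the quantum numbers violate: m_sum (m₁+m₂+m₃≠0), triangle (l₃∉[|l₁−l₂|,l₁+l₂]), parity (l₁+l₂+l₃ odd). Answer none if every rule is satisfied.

azimuthal sum: -1 + 1 + 0 = 0  ✓
0 ≤ 2 ≤ 2 (triangle on l)  ✓
L = 1 + 1 + 2 = 4 (even)  ✓

none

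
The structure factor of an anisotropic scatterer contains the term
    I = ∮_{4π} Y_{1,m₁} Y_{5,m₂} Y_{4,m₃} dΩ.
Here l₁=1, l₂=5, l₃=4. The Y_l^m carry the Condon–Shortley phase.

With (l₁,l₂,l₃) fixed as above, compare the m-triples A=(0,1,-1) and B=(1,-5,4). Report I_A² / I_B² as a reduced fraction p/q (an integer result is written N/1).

Shared (l₁,l₂,l₃)=(1,5,4): N and (l;000)² cancel in I_A²/I_B².
A: Δ = 2!·0!·8!/11! = 1/495; Racah Σ t=1..1: t=1:−1/720 = -1/720; ⇒ 3j(1 5 4; 0 1 -1)² = 8/165, sgn +1
B: Δ = 2!·0!·8!/11! = 1/495; Racah Σ t=0..0: t=0:+1/80640 = 1/80640; ⇒ 3j(1 5 4; 1 -5 4)² = 1/11, sgn +1
I_A²/I_B² = (8/165)/(1/11) = 8/15

8/15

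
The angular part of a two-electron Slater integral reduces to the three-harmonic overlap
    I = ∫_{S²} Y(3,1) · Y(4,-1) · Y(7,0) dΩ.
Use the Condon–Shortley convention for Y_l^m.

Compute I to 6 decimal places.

0.182674

Checks pass: Σm=0; 14 even; l₃=7∈[1,7].
(2·3+1)(2·4+1)(2·7+1) = 945
Δ: 0! 6! 8! / 15! → 1/45045
sum: t=0:+1/20736 = 1/20736
3j²(3 4 7; 0 0 0) = Δ·Π!·Σ² = 35/1287  (sign -1)
sum: t=0:+1/34560 = 1/34560
3j²(3 4 7; 1 -1 0) = Δ·Π!·Σ² = 7/429  (sign -1)
combine: 4πI² = 945·35/1287·7/429 = 8575/20449
take √, sign +1: I = 0.18267373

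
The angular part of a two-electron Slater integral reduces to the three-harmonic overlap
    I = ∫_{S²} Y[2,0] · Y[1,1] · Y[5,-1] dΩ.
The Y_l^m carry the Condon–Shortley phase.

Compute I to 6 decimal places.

0.000000

|2−1|≤5≤2+1 violated ⇒ I = 0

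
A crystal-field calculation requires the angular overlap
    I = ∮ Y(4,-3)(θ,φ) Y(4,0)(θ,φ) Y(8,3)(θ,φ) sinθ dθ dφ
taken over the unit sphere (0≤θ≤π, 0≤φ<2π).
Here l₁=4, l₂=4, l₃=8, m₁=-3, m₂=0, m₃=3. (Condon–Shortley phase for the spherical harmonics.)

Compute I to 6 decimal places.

Rules hold: Σm=0, L=16 even, 0≤8≤8.
N = 9·9·17 = 1377
Δ = 0!·8!·8!/17! = 1/218790
Racah Σ t=0..0: t=0:+1/331776 = 1/331776
⇒ 3j(4 4 8; 0 0 0)² = 490/21879, sgn +1
Racah Σ t=0..0: t=0:+1/2903040 = 1/2903040
⇒ 3j(4 4 8; -3 0 3)² = 5/663, sgn -1
4πI² = N·(3j₀)²·(3jₘ)² = 7350/31603
I = -1·√(0.232573/4π) = -0.13604249

-0.136042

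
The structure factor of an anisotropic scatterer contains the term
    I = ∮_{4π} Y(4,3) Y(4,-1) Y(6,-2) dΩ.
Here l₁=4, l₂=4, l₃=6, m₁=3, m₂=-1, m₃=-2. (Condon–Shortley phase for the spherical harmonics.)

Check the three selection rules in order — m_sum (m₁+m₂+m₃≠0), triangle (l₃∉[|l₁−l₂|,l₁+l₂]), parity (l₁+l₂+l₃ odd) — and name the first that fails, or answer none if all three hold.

none

azimuthal sum: 3 − 1 − 2 = 0  ✓
0 ≤ 6 ≤ 8 (triangle on l)  ✓
L = 4 + 4 + 6 = 14 (even)  ✓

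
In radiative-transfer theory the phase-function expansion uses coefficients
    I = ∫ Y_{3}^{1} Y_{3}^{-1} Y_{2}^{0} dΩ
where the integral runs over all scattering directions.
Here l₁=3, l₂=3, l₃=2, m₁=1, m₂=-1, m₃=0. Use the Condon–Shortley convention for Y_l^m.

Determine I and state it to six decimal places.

-0.126157

Rules hold: Σm=0, L=8 even, 0≤2≤6.
N = 7·7·5 = 245
Δ = 4!·2!·2!/9! = 1/3780
Racah Σ t=1..3: t=1:−1/24 t=2:+1/4 t=3:−1/24 = 1/6
⇒ 3j(3 3 2; 0 0 0)² = 4/105, sgn +1
Racah Σ t=0..2: t=0:+1/96 t=1:−1/6 t=2:+1/16 = -3/32
⇒ 3j(3 3 2; 1 -1 0)² = 3/140, sgn -1
4πI² = N·(3j₀)²·(3jₘ)² = 1/5
I = -1·√(0.2/4π) = -0.12615663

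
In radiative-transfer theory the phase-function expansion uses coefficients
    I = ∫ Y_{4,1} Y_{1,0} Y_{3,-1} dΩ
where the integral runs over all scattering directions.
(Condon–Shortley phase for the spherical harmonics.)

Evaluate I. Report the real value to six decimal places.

m-sum 0 ✓  L=8 even ✓  3≤3≤5 ✓
Π(2lᵢ+1) = 9×3×7 = 189
triangle coeff Δ(4,1,3) = 1/252
Σ_t [1,1]: t=1:−1/36 = -1/36
(3j)²=4/63 [(4 1 3; 0 0 0)], sign=+1
Σ_t [1,1]: t=1:−1/48 = -1/48
(3j)²=5/84 [(4 1 3; 1 0 -1)], sign=-1
⇒ 4πI² = 5/7
I = (-1)√(5/7/(4π)) = -0.23841361

-0.238414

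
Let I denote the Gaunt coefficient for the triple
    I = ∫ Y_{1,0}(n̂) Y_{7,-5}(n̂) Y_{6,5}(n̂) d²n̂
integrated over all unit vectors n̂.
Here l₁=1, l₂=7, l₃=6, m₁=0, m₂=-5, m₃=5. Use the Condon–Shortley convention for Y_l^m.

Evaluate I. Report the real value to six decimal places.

-0.171413

Rules hold: Σm=0, L=14 even, 6≤6≤8.
N = 3·15·13 = 585
Δ = 2!·0!·12!/15! = 1/1365
Racah Σ t=1..1: t=1:−1/518400 = -1/518400
⇒ 3j(1 7 6; 0 0 0)² = 7/195, sgn -1
Racah Σ t=1..1: t=1:−1/39916800 = -1/39916800
⇒ 3j(1 7 6; 0 -5 5)² = 8/455, sgn +1
4πI² = N·(3j₀)²·(3jₘ)² = 24/65
I = -1·√(0.369231/4π) = -0.17141310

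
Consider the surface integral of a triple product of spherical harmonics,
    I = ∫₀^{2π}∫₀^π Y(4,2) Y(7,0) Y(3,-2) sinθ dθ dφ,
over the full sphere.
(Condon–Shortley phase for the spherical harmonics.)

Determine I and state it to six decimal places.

Checks pass: Σm=0; 14 even; l₃=3∈[3,11].
(2·4+1)(2·7+1)(2·3+1) = 945
Δ: 8! 0! 6! / 15! → 1/45045
sum: t=4:+1/20736 = 1/20736
3j²(4 7 3; 0 0 0) = Δ·Π!·Σ² = 35/1287  (sign -1)
sum: t=2:+1/172800 = 1/172800
3j²(4 7 3; 2 0 -2) = Δ·Π!·Σ² = 7/2145  (sign -1)
combine: 4πI² = 945·35/1287·7/2145 = 1715/20449
take √, sign +1: I = 0.08169418

0.081694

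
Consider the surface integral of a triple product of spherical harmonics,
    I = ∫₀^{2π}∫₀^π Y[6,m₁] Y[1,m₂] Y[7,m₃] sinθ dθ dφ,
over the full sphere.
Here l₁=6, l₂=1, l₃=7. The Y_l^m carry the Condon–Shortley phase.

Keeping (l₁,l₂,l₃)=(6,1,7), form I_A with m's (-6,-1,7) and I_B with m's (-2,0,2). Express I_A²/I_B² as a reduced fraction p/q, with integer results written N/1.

l's match ⇒ only the (l;m) 3-j factors differ between A and B.
A: triangle coeff Δ(6,1,7) = 1/1365; Σ_t [0,0]: t=0:+1/958003200 = 1/958003200; (3j)²=1/15 [(6 1 7; -6 -1 7)], sign=+1
B: triangle coeff Δ(6,1,7) = 1/1365; Σ_t [0,0]: t=0:+1/967680 = 1/967680; (3j)²=3/91 [(6 1 7; -2 0 2)], sign=-1
I_A²/I_B² = (1/15)/(3/91) = 91/45

91/45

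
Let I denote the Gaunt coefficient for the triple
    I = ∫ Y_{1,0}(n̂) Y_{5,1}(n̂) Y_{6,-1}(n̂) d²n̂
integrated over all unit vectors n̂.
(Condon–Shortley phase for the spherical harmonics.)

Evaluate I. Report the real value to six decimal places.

Checks pass: Σm=0; 12 even; l₃=6∈[4,6].
(2·1+1)(2·5+1)(2·6+1) = 429
Δ: 0! 2! 10! / 13! → 1/858
sum: t=0:+1/14400 = 1/14400
3j²(1 5 6; 0 0 0) = Δ·Π!·Σ² = 6/143  (sign +1)
sum: t=0:+1/17280 = 1/17280
3j²(1 5 6; 0 1 -1) = Δ·Π!·Σ² = 35/858  (sign -1)
combine: 4πI² = 429·6/143·35/858 = 105/143
take √, sign -1: I = -0.24172507

-0.241725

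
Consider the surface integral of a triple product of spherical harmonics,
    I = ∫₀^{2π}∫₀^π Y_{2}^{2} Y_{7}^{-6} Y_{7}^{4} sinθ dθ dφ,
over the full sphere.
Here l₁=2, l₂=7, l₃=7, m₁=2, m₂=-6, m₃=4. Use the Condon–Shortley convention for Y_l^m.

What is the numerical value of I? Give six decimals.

-0.106948

m-sum 0 ✓  L=16 even ✓  5≤7≤9 ✓
Π(2lᵢ+1) = 5×15×15 = 1125
triangle coeff Δ(2,7,7) = 1/185640
Σ_t [0,2]: t=0:+1/2419200 t=1:−1/518400 t=2:+1/2419200 = -1/907200
(3j)²=56/3315 [(2 7 7; 0 0 0)], sign=+1
Σ_t [0,0]: t=0:+1/159667200 = 1/159667200
(3j)²=9/1190 [(2 7 7; 2 -6 4)], sign=-1
⇒ 4πI² = 540/3757
I = (-1)√(540/3757/(4π)) = -0.10694768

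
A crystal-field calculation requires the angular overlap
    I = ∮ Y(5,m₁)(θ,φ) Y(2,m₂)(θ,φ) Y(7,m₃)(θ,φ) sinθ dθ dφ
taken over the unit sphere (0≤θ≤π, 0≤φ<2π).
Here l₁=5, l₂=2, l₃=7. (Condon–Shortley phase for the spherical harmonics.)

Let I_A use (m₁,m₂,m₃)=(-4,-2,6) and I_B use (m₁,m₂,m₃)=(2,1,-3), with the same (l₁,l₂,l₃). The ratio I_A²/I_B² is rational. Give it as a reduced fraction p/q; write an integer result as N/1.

143/96

Shared (l₁,l₂,l₃)=(5,2,7): N and (l;000)² cancel in I_A²/I_B².
A: Δ = 0!·10!·4!/15! = 1/15015; Racah Σ t=0..0: t=0:+1/8709120 = 1/8709120; ⇒ 3j(5 2 7; -4 -2 6)² = 1/21, sgn -1
B: Δ = 0!·10!·4!/15! = 1/15015; Racah Σ t=0..0: t=0:+1/181440 = 1/181440; ⇒ 3j(5 2 7; 2 1 -3)² = 32/1001, sgn +1
I_A²/I_B² = (1/21)/(32/1001) = 143/96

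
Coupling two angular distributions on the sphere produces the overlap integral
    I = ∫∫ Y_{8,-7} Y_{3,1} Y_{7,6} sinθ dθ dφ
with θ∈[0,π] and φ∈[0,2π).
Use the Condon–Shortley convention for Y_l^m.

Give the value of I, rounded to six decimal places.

0.061743

Checks pass: Σm=0; 18 even; l₃=7∈[5,11].
(2·8+1)(2·3+1)(2·7+1) = 1785
Δ: 4! 12! 2! / 19! → 1/5290740
sum: t=1:−1/7257600 t=2:+1/2073600 t=3:−1/7257600 = 1/4838400
3j²(8 3 7; 0 0 0) = Δ·Π!·Σ² = 252/20995  (sign -1)
sum: t=3:−1/2874009600 t=4:+1/1916006400 = 1/5748019200
3j²(8 3 7; -7 1 6) = Δ·Π!·Σ² = 13/5814  (sign -1)
combine: 4πI² = 1785·252/20995·13/5814 = 294/6137
take √, sign +1: I = 0.06174342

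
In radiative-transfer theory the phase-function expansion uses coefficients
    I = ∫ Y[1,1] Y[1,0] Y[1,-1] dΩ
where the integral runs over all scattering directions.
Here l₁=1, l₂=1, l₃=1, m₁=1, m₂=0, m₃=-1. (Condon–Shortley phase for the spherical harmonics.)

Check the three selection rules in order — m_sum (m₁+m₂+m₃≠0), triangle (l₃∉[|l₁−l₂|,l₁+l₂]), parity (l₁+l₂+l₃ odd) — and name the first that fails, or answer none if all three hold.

azimuthal sum: 1 + 0 − 1 = 0  ✓
0 ≤ 1 ≤ 2 (triangle on l)  ✓
L = 1 + 1 + 1 = 3 (odd)  ✗

parity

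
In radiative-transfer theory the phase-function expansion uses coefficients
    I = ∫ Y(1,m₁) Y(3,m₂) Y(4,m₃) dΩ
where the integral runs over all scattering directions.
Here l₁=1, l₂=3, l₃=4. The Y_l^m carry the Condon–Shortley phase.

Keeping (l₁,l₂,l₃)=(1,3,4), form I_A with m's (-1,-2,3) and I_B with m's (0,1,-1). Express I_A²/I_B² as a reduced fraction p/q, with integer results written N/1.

7/5

l's match ⇒ only the (l;m) 3-j factors differ between A and B.
A: triangle coeff Δ(1,3,4) = 1/252; Σ_t [0,0]: t=0:+1/240 = 1/240; (3j)²=1/12 [(1 3 4; -1 -2 3)], sign=-1
B: triangle coeff Δ(1,3,4) = 1/252; Σ_t [0,0]: t=0:+1/48 = 1/48; (3j)²=5/84 [(1 3 4; 0 1 -1)], sign=-1
I_A²/I_B² = (1/12)/(5/84) = 7/5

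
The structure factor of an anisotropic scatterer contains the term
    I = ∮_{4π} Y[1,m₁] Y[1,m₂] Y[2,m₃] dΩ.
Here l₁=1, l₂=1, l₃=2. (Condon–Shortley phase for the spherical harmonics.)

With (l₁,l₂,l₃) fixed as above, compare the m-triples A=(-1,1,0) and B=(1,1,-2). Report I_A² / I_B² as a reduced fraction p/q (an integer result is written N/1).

Same 1,1,2: normalisation and zero-m 3j drop out of the ratio.
A: Δ: 0! 2! 2! / 5! → 1/30; sum: t=0:+1/4 = 1/4; 3j²(1 1 2; -1 1 0) = Δ·Π!·Σ² = 1/30  (sign +1)
B: Δ: 0! 2! 2! / 5! → 1/30; sum: t=0:+1/4 = 1/4; 3j²(1 1 2; 1 1 -2) = Δ·Π!·Σ² = 1/5  (sign +1)
I_A²/I_B² = (1/30)/(1/5) = 1/6

1/6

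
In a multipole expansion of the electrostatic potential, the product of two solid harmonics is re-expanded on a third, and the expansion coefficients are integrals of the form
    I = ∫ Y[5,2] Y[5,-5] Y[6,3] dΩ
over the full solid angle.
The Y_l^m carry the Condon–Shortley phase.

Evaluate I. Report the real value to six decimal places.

m-sum 0 ✓  L=16 even ✓  0≤6≤10 ✓
Π(2lᵢ+1) = 11×11×13 = 1573
triangle coeff Δ(5,5,6) = 1/28588560
Σ_t [0,4]: t=0:+1/345600 t=1:−1/13824 t=2:+1/5184 t=3:−1/13824 t=4:+1/345600 = 7/129600
(3j)²=80/7293 [(5 5 6; 0 0 0)], sign=+1
Σ_t [0,0]: t=0:+1/622080 = 1/622080
(3j)²=105/4862 [(5 5 6; 2 -5 3)], sign=-1
⇒ 4πI² = 1400/3757
I = (-1)√(1400/3757/(4π)) = -0.17220212

-0.172202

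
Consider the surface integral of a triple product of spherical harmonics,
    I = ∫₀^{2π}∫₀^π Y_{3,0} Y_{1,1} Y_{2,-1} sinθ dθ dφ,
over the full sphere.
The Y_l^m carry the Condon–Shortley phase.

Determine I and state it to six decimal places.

Rules hold: Σm=0, L=6 even, 2≤2≤4.
N = 7·3·5 = 105
Δ = 2!·4!·0!/7! = 1/105
Racah Σ t=1..1: t=1:−1/4 = -1/4
⇒ 3j(3 1 2; 0 0 0)² = 3/35, sgn -1
Racah Σ t=2..2: t=2:+1/12 = 1/12
⇒ 3j(3 1 2; 0 1 -1)² = 1/35, sgn -1
4πI² = N·(3j₀)²·(3jₘ)² = 9/35
I = +1·√(0.257143/4π) = 0.14304817

0.143048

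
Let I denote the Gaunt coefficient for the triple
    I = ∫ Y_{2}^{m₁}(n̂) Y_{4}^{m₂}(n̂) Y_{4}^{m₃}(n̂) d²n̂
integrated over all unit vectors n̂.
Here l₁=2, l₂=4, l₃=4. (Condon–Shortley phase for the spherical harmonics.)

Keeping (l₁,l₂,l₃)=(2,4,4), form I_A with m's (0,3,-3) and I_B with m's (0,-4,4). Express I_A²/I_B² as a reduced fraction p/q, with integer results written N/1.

1/16

Shared (l₁,l₂,l₃)=(2,4,4): N and (l;000)² cancel in I_A²/I_B².
A: Δ = 2!·2!·6!/11! = 1/13860; Racah Σ t=1..2: t=1:−1/720 t=2:+1/480 = 1/1440; ⇒ 3j(2 4 4; 0 3 -3)² = 7/1980, sgn -1
B: Δ = 2!·2!·6!/11! = 1/13860; Racah Σ t=0..0: t=0:+1/2880 = 1/2880; ⇒ 3j(2 4 4; 0 -4 4)² = 28/495, sgn +1
I_A²/I_B² = (7/1980)/(28/495) = 1/16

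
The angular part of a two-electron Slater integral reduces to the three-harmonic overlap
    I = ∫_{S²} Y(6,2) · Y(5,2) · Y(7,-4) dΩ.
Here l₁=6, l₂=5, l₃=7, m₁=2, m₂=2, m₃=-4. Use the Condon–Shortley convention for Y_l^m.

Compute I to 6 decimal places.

0.116075

Rules hold: Σm=0, L=18 even, 1≤7≤11.
N = 13·11·15 = 2145
Δ = 4!·8!·6!/19! = 1/174594420
Racah Σ t=0..4: t=0:+1/4147200 t=1:−1/207360 t=2:+1/82944 t=3:−1/207360 t=4:+1/4147200 = 1/345600
⇒ 3j(6 5 7; 0 0 0)² = 420/46189, sgn -1
Racah Σ t=1..4: t=1:−1/3110400 t=2:+1/691200 t=3:−1/1451520 t=4:+1/34836480 = 1/2150400
⇒ 3j(6 5 7; 2 2 -4)² = 729/83980, sgn -1
4πI² = N·(3j₀)²·(3jₘ)² = 229635/1356277
I = +1·√(0.169313/4π) = 0.11607533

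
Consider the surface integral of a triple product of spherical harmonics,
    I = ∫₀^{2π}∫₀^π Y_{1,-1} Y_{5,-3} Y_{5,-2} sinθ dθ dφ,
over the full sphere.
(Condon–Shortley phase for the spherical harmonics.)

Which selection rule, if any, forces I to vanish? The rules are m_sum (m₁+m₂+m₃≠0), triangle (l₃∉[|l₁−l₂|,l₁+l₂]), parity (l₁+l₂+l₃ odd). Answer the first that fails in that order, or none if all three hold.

azimuthal sum: -1 − 3 − 2 = -6  ✗
4 ≤ 5 ≤ 6 (triangle on l)
L = 1 + 5 + 5 = 11 (odd)

m_sum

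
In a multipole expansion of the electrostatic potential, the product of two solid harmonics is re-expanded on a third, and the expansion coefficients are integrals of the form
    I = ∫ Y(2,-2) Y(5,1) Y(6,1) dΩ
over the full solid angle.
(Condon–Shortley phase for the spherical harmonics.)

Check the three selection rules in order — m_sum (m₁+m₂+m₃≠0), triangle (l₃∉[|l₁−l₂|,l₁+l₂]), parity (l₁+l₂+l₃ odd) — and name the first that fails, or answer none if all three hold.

parity

Σmᵢ = 0  ✓
l₃∈[|l₁−l₂|,l₁+l₂]=[3,7], have l₃=6  ✓
Σlᵢ = 13 ⇒ odd  ✗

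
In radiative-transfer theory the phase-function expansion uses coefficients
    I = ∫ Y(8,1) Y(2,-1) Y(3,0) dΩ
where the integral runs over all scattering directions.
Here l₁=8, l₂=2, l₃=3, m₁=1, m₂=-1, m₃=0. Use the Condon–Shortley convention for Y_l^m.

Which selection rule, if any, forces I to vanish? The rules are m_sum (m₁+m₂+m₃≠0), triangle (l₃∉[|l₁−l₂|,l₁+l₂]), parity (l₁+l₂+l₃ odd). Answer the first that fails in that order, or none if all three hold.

azimuthal sum: 1 − 1 + 0 = 0  ✓
6 ≤ 3 ≤ 10 (triangle on l)  ✗
L = 8 + 2 + 3 = 13 (odd)

triangle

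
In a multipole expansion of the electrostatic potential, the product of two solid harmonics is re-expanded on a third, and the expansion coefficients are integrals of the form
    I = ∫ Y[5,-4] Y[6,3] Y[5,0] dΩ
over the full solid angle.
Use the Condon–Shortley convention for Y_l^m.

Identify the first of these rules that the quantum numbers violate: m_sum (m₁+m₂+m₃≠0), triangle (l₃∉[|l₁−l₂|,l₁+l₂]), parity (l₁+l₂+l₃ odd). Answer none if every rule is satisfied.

m_sum

Σmᵢ = -1  ✗
l₃∈[|l₁−l₂|,l₁+l₂]=[1,11], have l₃=5
Σlᵢ = 16 ⇒ even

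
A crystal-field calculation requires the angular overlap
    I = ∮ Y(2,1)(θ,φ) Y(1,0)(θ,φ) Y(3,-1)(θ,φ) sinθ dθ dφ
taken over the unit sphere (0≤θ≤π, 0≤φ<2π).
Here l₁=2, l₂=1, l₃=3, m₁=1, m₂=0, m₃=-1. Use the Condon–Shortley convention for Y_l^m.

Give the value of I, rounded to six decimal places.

Checks pass: Σm=0; 6 even; l₃=3∈[1,3].
(2·2+1)(2·1+1)(2·3+1) = 105
Δ: 0! 4! 2! / 7! → 1/105
sum: t=0:+1/4 = 1/4
3j²(2 1 3; 0 0 0) = Δ·Π!·Σ² = 3/35  (sign -1)
sum: t=0:+1/6 = 1/6
3j²(2 1 3; 1 0 -1) = Δ·Π!·Σ² = 8/105  (sign +1)
combine: 4πI² = 105·3/35·8/105 = 24/35
take √, sign -1: I = -0.23359668

-0.233597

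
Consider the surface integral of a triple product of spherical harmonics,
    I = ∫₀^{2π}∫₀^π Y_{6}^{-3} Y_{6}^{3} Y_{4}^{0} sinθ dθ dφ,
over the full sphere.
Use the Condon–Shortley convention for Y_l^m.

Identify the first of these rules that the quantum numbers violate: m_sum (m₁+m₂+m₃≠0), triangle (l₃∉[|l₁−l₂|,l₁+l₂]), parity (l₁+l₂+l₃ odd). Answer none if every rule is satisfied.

m₁+m₂+m₃ = -3 + 3 + 0 = 0  ✓
triangle: |6−6|=0 ≤ l₃=4 ≤ 6+6=12  ✓
parity: l₁+l₂+l₃ = 16 is even  ✓

none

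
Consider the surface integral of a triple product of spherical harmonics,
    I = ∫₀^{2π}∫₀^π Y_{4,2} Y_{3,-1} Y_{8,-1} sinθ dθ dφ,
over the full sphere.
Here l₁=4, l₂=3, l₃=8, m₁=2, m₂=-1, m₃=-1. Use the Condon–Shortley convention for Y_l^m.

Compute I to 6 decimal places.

0.000000

l₃=8 ∉ [1,7] — triangle fails ⇒ I = 0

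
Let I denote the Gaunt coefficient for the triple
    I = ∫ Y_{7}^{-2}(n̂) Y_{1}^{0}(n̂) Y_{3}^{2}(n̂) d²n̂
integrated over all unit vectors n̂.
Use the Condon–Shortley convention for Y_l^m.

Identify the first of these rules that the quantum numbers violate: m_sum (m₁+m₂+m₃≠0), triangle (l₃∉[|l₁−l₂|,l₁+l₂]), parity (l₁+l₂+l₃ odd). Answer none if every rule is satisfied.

triangle

azimuthal sum: -2 + 0 + 2 = 0  ✓
6 ≤ 3 ≤ 8 (triangle on l)  ✗
L = 7 + 1 + 3 = 11 (odd)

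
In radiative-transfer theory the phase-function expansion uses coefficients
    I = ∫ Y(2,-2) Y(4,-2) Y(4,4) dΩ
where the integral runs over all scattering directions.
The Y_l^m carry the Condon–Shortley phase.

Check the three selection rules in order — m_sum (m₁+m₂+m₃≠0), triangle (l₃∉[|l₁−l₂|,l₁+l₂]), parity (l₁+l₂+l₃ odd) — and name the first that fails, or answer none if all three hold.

none

azimuthal sum: -2 − 2 + 4 = 0  ✓
2 ≤ 4 ≤ 6 (triangle on l)  ✓
L = 2 + 4 + 4 = 10 (even)  ✓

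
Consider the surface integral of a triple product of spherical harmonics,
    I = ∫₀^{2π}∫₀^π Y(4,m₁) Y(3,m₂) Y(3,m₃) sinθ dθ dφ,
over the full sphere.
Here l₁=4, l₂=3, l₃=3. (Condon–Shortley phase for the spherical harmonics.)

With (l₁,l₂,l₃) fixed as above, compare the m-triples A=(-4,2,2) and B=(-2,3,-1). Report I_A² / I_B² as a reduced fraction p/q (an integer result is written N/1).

35/27

l's match ⇒ only the (l;m) 3-j factors differ between A and B.
A: triangle coeff Δ(4,3,3) = 1/34650; Σ_t [4,4]: t=4:+1/576 = 1/576; (3j)²=5/99 [(4 3 3; -4 2 2)], sign=-1
B: triangle coeff Δ(4,3,3) = 1/34650; Σ_t [4,4]: t=4:+1/192 = 1/192; (3j)²=3/77 [(4 3 3; -2 3 -1)], sign=+1
I_A²/I_B² = (5/99)/(3/77) = 35/27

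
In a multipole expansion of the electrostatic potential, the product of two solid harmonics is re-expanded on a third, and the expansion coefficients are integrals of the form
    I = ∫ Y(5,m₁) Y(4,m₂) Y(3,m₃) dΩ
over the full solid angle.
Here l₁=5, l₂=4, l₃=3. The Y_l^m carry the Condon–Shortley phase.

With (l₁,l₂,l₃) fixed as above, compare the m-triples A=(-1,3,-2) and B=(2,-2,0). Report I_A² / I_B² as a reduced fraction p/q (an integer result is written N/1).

605/12

Shared (l₁,l₂,l₃)=(5,4,3): N and (l;000)² cancel in I_A²/I_B².
A: Δ = 6!·4!·2!/13! = 1/180180; Racah Σ t=5..6: t=5:−1/1440 t=6:+1/17280 = -11/17280; ⇒ 3j(5 4 3; -1 3 -2)² = 11/468, sgn +1
B: Δ = 6!·4!·2!/13! = 1/180180; Racah Σ t=0..2: t=0:+1/8640 t=1:−1/480 t=2:+1/576 = -1/4320; ⇒ 3j(5 4 3; 2 -2 0)² = 1/2145, sgn +1
I_A²/I_B² = (11/468)/(1/2145) = 605/12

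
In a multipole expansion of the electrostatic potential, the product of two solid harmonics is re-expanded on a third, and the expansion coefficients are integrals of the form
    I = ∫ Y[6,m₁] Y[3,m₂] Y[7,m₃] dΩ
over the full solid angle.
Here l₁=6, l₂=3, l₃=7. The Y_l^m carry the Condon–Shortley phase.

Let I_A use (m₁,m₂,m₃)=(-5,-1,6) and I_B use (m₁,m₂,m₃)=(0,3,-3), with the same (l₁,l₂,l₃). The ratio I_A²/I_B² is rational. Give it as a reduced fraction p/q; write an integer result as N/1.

Shared (l₁,l₂,l₃)=(6,3,7): N and (l;000)² cancel in I_A²/I_B².
A: Δ = 2!·10!·4!/17! = 1/2042040; Racah Σ t=1..2: t=1:−1/21772800 t=2:+1/17418240 = 1/87091200; ⇒ 3j(6 3 7; -5 -1 6)² = 11/14280, sgn -1
B: Δ = 2!·10!·4!/17! = 1/2042040; Racah Σ t=2..2: t=2:+1/829440 = 1/829440; ⇒ 3j(6 3 7; 0 3 -3)² = 225/9724, sgn +1
I_A²/I_B² = (11/14280)/(225/9724) = 1573/47250

1573/47250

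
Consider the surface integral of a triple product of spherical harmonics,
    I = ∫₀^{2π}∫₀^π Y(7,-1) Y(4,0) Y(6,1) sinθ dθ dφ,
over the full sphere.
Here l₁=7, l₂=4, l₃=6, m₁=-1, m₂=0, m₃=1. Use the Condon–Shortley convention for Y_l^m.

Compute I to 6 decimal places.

0.000000

l₁+l₂+l₃=17 is odd: 3j(l;000)=0 ⇒ I=0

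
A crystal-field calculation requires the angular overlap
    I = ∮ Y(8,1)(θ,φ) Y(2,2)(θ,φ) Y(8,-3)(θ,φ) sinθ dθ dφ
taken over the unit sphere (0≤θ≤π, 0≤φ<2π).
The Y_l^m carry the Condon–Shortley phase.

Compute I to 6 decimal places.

Checks pass: Σm=0; 18 even; l₃=8∈[6,10].
(2·8+1)(2·2+1)(2·8+1) = 1445
Δ: 2! 14! 2! / 19! → 1/348840
sum: t=0:+1/116121600 t=1:−1/25401600 t=2:+1/116121600 = -1/45158400
3j²(8 2 8; 0 0 0) = Δ·Π!·Σ² = 24/1615  (sign -1)
sum: t=2:+1/174182400 = 1/174182400
3j²(8 2 8; 1 2 -3) = Δ·Π!·Σ² = 77/3876  (sign -1)
combine: 4πI² = 1445·24/1615·77/3876 = 154/361
take √, sign +1: I = 0.18424759

0.184248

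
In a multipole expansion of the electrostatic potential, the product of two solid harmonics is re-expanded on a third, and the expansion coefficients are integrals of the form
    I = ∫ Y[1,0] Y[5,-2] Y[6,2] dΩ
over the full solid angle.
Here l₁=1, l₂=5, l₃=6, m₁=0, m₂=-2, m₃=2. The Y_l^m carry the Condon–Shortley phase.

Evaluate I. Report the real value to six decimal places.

Rules hold: Σm=0, L=12 even, 4≤6≤6.
N = 3·11·13 = 429
Δ = 0!·2!·10!/13! = 1/858
Racah Σ t=0..0: t=0:+1/14400 = 1/14400
⇒ 3j(1 5 6; 0 0 0)² = 6/143, sgn +1
Racah Σ t=0..0: t=0:+1/30240 = 1/30240
⇒ 3j(1 5 6; 0 -2 2)² = 16/429, sgn +1
4πI² = N·(3j₀)²·(3jₘ)² = 96/143
I = +1·√(0.671329/4π) = 0.23113338

0.231133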